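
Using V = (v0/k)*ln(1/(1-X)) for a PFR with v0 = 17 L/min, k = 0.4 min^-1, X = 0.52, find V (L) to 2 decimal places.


V = (v0/k) * ln(1/(1-X))
V = (17/0.4) * ln(1/(1-0.52))
V = 42.5 * ln(2.083333)
V = 42.5 * 0.733969
V = 31.19 L


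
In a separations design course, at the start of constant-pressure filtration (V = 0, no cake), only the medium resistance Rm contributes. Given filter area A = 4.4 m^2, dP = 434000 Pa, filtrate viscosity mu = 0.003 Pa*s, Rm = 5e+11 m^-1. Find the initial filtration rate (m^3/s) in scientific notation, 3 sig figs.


rate = A * dP / (mu * Rm)
rate = 4.4 * 434000 / (0.003 * 5e+11)
rate = 1909600.0 / 1.500e+09
rate = 1.27e-03 m^3/s


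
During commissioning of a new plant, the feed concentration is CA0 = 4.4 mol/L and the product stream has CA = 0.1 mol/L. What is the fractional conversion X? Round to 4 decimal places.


X = (CA0 - CA) / CA0
X = (4.4 - 0.1) / 4.4
X = 4.3 / 4.4
X = 0.9773


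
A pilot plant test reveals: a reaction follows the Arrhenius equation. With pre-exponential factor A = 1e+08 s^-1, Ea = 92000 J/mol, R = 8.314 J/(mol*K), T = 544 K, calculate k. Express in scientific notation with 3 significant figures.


k = A * exp(-Ea/(R*T))
k = 1e+08 * exp(-92000 / (8.314 * 544))
k = 1e+08 * exp(-20.341309)
k = 1.47e-01


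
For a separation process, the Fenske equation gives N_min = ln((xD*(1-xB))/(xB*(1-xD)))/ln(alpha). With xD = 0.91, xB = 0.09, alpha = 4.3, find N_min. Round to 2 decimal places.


N_min = ln((xD*(1-xB))/(xB*(1-xD))) / ln(alpha)
Numerator inside ln: 0.8281 / 0.0081 = 102.234568
ln(102.234568) = 4.62727
ln(alpha) = ln(4.3) = 1.458615
N_min = 4.62727 / 1.458615 = 3.17


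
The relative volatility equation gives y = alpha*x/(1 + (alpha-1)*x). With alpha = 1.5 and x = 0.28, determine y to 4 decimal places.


y = alpha*x / (1 + (alpha-1)*x)
y = 1.5*0.28 / (1 + (1.5-1)*0.28)
y = 0.42 / (1 + 0.14)
y = 0.42 / 1.14
y = 0.3684


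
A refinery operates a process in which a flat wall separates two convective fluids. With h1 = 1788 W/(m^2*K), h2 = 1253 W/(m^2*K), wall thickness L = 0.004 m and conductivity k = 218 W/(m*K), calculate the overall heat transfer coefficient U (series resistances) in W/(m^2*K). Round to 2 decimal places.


1/U = 1/h1 + L/k + 1/h2
1/U = 1/1788 + 0.004/218 + 1/1253
1/U = 0.0005592841 + 1.83486e-05 + 0.0007980846
1/U = 0.0013757173
U = 726.89 W/(m^2*K)


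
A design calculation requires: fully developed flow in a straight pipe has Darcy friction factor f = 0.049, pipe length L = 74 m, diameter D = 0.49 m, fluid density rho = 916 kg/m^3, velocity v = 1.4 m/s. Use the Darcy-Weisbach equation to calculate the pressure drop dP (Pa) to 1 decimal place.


dP = f * (L/D) * (rho*v^2/2)
dP = 0.049 * (74/0.49) * (916*1.4^2/2)
L/D = 151.02040816
rho*v^2/2 = 916*1.96/2 = 897.68
dP = 0.049 * 151.02040816 * 897.68
dP = 6642.8 Pa


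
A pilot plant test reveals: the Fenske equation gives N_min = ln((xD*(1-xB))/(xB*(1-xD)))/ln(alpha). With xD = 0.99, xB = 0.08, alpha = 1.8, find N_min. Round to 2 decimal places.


N_min = ln((xD*(1-xB))/(xB*(1-xD))) / ln(alpha)
Numerator inside ln: 0.9108 / 0.0008 = 1138.5
ln(1138.5) = 7.037467
ln(alpha) = ln(1.8) = 0.587787
N_min = 7.037467 / 0.587787 = 11.97


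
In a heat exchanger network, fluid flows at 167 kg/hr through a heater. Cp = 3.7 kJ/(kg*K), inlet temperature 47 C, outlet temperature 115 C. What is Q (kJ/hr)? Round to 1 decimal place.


Q = m_dot * Cp * (T2 - T1)
Q = 167 * 3.7 * (115 - 47)
Q = 167 * 3.7 * 68
Q = 42017.2 kJ/hr


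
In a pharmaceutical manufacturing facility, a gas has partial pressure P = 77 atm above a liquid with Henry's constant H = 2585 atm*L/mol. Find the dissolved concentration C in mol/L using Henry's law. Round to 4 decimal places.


C = P / H
C = 77 / 2585
C = 0.0298 mol/L


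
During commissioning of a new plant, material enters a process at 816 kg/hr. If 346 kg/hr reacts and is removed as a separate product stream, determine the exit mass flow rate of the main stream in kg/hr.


Steady-state mass balance on the main outlet: F_out = F_in - F_removed
F_out = 816 - 346
F_out = 470 kg/hr


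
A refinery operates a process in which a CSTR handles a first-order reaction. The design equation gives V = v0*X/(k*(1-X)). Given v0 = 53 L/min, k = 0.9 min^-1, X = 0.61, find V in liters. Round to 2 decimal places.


V = v0 * X / (k * (1 - X))
V = 53 * 0.61 / (0.9 * (1 - 0.61))
V = 32.33 / (0.9 * 0.39)
V = 32.33 / 0.351
V = 92.11 L


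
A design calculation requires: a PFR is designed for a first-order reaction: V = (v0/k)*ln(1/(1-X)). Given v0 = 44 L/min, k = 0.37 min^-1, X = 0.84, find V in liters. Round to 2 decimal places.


V = (v0/k) * ln(1/(1-X))
V = (44/0.37) * ln(1/(1-0.84))
V = 118.918919 * ln(6.25)
V = 118.918919 * 1.832581
V = 217.93 L


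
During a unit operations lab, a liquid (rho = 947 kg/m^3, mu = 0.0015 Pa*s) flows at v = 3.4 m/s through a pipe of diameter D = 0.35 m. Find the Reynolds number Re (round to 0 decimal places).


Re = rho * v * D / mu
Re = 947 * 3.4 * 0.35 / 0.0015
Re = 1126.93 / 0.0015
Re = 751287


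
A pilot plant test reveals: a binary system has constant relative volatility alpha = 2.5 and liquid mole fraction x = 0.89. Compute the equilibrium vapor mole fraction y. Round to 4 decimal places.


y = alpha*x / (1 + (alpha-1)*x)
y = 2.5*0.89 / (1 + (2.5-1)*0.89)
y = 2.225 / (1 + 1.335)
y = 2.225 / 2.335
y = 0.9529


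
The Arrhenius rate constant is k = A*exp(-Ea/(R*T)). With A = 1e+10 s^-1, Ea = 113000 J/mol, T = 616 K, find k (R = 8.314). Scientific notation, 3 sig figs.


k = A * exp(-Ea/(R*T))
k = 1e+10 * exp(-113000 / (8.314 * 616))
k = 1e+10 * exp(-22.064176)
k = 2.62e+00


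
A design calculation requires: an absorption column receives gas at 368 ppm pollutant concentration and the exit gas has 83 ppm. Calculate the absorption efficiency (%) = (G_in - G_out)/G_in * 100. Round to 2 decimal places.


Efficiency = (G_in - G_out) / G_in * 100%
Efficiency = (368 - 83) / 368 * 100
Efficiency = 285 / 368 * 100
Efficiency = 77.45%


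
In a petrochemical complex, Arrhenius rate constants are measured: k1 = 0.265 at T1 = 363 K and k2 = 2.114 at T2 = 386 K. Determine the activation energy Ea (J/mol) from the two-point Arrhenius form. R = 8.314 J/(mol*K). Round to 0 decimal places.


Ea = R * ln(k2/k1) / (1/T1 - 1/T2)
ln(k2/k1) = ln(2.114/0.265) = 2.0766073
1/T1 - 1/T2 = 1/363 - 1/386 = 0.000164147362
Ea = 8.314 * 2.0766073 / 0.000164147362
Ea = 105179 J/mol


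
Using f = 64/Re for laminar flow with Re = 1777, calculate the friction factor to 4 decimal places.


f = 64 / Re
f = 64 / 1777
f = 0.0360


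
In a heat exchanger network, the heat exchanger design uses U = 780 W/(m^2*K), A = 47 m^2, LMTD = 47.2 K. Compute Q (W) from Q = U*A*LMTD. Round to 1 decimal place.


Q = U * A * LMTD
Q = 780 * 47 * 47.2
Q = 1730352.0 W


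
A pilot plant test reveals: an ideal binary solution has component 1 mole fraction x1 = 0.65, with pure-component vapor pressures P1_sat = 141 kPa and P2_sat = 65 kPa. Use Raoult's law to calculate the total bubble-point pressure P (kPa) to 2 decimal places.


P = x1*P1_sat + x2*P2_sat
x2 = 1 - x1 = 1 - 0.65 = 0.35
P = 0.65*141 + 0.35*65
P = 91.65 + 22.75
P = 114.40 kPa


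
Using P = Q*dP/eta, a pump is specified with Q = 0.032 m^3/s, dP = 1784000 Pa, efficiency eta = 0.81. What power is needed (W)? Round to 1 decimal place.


P = Q * dP / eta
P = 0.032 * 1784000 / 0.81
P = 57088.0 / 0.81
P = 70479.0 W


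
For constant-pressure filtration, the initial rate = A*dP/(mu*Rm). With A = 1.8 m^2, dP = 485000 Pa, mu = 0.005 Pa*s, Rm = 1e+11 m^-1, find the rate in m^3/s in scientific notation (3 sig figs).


rate = A * dP / (mu * Rm)
rate = 1.8 * 485000 / (0.005 * 1e+11)
rate = 873000.0 / 5.000e+08
rate = 1.75e-03 m^3/s


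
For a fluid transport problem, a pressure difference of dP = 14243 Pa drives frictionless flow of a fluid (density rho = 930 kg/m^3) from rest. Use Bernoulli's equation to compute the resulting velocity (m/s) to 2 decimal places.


v = sqrt(2*dP/rho)
v = sqrt(2*14243/930)
v = sqrt(30.630108)
v = 5.53 m/s


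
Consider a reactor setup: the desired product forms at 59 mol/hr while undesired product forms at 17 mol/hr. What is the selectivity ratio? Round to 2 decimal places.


S = desired product rate / undesired product rate
S = 59 / 17
S = 3.47


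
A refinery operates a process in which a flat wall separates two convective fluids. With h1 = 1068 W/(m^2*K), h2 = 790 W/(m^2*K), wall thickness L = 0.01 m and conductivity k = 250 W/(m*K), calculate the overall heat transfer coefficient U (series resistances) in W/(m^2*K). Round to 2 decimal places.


1/U = 1/h1 + L/k + 1/h2
1/U = 1/1068 + 0.01/250 + 1/790
1/U = 0.0009363296 + 4e-05 + 0.0012658228
1/U = 0.0022421524
U = 446.00 W/(m^2*K)


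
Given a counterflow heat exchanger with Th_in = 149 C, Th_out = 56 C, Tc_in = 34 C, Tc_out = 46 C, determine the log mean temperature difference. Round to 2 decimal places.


dT1 = Th_in - Tc_out = 149 - 46 = 103
dT2 = Th_out - Tc_in = 56 - 34 = 22
LMTD = (dT1 - dT2) / ln(dT1/dT2)
LMTD = (103 - 22) / ln(103/22)
LMTD = 52.47 K


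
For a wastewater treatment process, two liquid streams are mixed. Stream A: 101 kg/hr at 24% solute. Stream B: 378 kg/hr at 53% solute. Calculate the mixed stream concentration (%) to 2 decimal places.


Mass balance on solute: F1*x1 + F2*x2 = F3*x3
F3 = F1 + F2 = 101 + 378 = 479 kg/hr
x3 = (F1*x1 + F2*x2)/F3
x3 = (101*0.24 + 378*0.53) / 479
x3 = 46.89%


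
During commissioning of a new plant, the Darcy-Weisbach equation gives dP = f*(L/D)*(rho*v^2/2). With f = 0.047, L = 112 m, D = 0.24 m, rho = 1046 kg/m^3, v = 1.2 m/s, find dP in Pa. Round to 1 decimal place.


dP = f * (L/D) * (rho*v^2/2)
dP = 0.047 * (112/0.24) * (1046*1.2^2/2)
L/D = 466.66666667
rho*v^2/2 = 1046*1.44/2 = 753.12
dP = 0.047 * 466.66666667 * 753.12
dP = 16518.4 Pa


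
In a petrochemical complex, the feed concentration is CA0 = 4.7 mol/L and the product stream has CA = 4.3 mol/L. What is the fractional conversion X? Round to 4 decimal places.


X = (CA0 - CA) / CA0
X = (4.7 - 4.3) / 4.7
X = 0.4 / 4.7
X = 0.0851


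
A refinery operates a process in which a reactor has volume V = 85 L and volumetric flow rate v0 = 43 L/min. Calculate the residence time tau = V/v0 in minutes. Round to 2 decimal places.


tau = V / v0
tau = 85 / 43
tau = 1.98 min


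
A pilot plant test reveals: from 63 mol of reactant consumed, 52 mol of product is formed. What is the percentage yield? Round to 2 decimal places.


Yield = (moles product / moles consumed) * 100%
Yield = (52 / 63) * 100
Yield = 0.8254 * 100
Yield = 82.54%


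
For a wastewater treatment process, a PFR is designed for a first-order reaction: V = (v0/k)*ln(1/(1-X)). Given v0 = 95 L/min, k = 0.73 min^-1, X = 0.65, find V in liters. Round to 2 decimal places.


V = (v0/k) * ln(1/(1-X))
V = (95/0.73) * ln(1/(1-0.65))
V = 130.136986 * ln(2.857143)
V = 130.136986 * 1.049822
V = 136.62 L


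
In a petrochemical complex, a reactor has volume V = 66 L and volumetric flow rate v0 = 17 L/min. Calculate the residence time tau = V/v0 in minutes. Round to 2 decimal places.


tau = V / v0
tau = 66 / 17
tau = 3.88 min


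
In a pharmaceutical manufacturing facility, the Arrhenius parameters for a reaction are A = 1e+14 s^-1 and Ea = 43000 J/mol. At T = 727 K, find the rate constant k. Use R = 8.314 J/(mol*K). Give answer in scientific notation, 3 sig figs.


k = A * exp(-Ea/(R*T))
k = 1e+14 * exp(-43000 / (8.314 * 727))
k = 1e+14 * exp(-7.114166)
k = 8.13e+10


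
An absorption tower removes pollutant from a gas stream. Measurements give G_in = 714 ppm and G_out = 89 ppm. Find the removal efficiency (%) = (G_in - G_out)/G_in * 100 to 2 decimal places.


Efficiency = (G_in - G_out) / G_in * 100%
Efficiency = (714 - 89) / 714 * 100
Efficiency = 625 / 714 * 100
Efficiency = 87.54%


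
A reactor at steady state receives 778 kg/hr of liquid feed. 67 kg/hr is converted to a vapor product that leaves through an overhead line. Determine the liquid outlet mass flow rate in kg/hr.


Steady-state mass balance on the main outlet: F_out = F_in - F_removed
F_out = 778 - 67
F_out = 711 kg/hr


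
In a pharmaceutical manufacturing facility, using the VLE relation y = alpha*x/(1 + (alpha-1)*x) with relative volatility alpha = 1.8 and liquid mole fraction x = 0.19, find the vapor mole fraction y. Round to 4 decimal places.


y = alpha*x / (1 + (alpha-1)*x)
y = 1.8*0.19 / (1 + (1.8-1)*0.19)
y = 0.342 / (1 + 0.152)
y = 0.342 / 1.152
y = 0.2969


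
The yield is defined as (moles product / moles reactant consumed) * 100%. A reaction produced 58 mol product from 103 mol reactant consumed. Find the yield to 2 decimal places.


Yield = (moles product / moles consumed) * 100%
Yield = (58 / 103) * 100
Yield = 0.5631 * 100
Yield = 56.31%


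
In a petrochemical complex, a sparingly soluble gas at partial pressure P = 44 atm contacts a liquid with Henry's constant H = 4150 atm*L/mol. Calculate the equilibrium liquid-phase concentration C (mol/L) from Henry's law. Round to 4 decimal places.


C = P / H
C = 44 / 4150
C = 0.0106 mol/L


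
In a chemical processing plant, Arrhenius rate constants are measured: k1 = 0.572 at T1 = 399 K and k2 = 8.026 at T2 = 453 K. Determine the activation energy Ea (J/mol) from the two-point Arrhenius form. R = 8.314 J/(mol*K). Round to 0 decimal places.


Ea = R * ln(k2/k1) / (1/T1 - 1/T2)
ln(k2/k1) = ln(8.026/0.572) = 2.6413026
1/T1 - 1/T2 = 1/399 - 1/453 = 0.000298760145
Ea = 8.314 * 2.6413026 / 0.000298760145
Ea = 73503 J/mol


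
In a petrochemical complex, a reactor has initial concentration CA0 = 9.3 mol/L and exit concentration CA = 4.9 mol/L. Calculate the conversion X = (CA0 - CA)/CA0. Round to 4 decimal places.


X = (CA0 - CA) / CA0
X = (9.3 - 4.9) / 9.3
X = 4.4 / 9.3
X = 0.4731


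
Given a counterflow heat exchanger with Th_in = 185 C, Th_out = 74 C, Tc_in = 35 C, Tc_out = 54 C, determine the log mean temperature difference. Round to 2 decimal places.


dT1 = Th_in - Tc_out = 185 - 54 = 131
dT2 = Th_out - Tc_in = 74 - 35 = 39
LMTD = (dT1 - dT2) / ln(dT1/dT2)
LMTD = (131 - 39) / ln(131/39)
LMTD = 75.93 K


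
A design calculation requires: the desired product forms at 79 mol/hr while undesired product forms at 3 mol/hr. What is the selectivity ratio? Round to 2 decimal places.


S = desired product rate / undesired product rate
S = 79 / 3
S = 26.33


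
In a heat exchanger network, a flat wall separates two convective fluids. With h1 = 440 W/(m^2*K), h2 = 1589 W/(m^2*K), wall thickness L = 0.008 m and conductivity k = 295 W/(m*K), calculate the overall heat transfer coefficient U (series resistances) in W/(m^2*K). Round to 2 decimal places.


1/U = 1/h1 + L/k + 1/h2
1/U = 1/440 + 0.008/295 + 1/1589
1/U = 0.0022727273 + 2.71186e-05 + 0.0006293266
1/U = 0.0029291725
U = 341.39 W/(m^2*K)


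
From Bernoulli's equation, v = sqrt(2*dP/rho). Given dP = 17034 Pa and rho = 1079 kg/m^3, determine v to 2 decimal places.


v = sqrt(2*dP/rho)
v = sqrt(2*17034/1079)
v = sqrt(31.573679)
v = 5.62 m/s


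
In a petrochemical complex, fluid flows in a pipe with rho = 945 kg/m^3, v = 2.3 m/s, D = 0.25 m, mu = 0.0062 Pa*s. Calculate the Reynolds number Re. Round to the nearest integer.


Re = rho * v * D / mu
Re = 945 * 2.3 * 0.25 / 0.0062
Re = 543.375 / 0.0062
Re = 87641


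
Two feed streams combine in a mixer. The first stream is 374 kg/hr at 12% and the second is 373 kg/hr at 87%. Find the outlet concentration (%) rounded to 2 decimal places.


Mass balance on solute: F1*x1 + F2*x2 = F3*x3
F3 = F1 + F2 = 374 + 373 = 747 kg/hr
x3 = (F1*x1 + F2*x2)/F3
x3 = (374*0.12 + 373*0.87) / 747
x3 = 49.45%


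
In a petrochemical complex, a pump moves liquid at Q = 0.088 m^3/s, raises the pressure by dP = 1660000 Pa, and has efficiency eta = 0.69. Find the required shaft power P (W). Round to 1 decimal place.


P = Q * dP / eta
P = 0.088 * 1660000 / 0.69
P = 146080.0 / 0.69
P = 211710.1 W


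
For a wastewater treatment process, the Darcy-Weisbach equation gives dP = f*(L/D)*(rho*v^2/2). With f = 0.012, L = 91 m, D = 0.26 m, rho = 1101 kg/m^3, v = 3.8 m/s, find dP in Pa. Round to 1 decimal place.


dP = f * (L/D) * (rho*v^2/2)
dP = 0.012 * (91/0.26) * (1101*3.8^2/2)
L/D = 350.0
rho*v^2/2 = 1101*14.44/2 = 7949.22
dP = 0.012 * 350.0 * 7949.22
dP = 33386.7 Pa


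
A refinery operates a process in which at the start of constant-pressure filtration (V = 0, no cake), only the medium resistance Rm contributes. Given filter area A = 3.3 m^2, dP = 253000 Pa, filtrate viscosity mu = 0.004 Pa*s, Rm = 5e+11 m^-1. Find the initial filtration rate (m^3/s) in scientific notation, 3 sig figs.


rate = A * dP / (mu * Rm)
rate = 3.3 * 253000 / (0.004 * 5e+11)
rate = 834900.0 / 2.000e+09
rate = 4.17e-04 m^3/s


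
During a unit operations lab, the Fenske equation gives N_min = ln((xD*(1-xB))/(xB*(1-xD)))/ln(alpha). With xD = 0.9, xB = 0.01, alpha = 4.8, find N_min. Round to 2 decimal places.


N_min = ln((xD*(1-xB))/(xB*(1-xD))) / ln(alpha)
Numerator inside ln: 0.891 / 0.001 = 891.0
ln(891.0) = 6.792344
ln(alpha) = ln(4.8) = 1.568616
N_min = 6.792344 / 1.568616 = 4.33


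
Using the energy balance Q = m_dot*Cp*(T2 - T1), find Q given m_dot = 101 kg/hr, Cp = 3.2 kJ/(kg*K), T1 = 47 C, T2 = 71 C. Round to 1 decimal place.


Q = m_dot * Cp * (T2 - T1)
Q = 101 * 3.2 * (71 - 47)
Q = 101 * 3.2 * 24
Q = 7756.8 kJ/hr


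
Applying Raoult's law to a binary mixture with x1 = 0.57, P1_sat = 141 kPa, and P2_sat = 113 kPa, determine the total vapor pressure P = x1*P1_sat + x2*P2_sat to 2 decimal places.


P = x1*P1_sat + x2*P2_sat
x2 = 1 - x1 = 1 - 0.57 = 0.43
P = 0.57*141 + 0.43*113
P = 80.37 + 48.59
P = 128.96 kPa


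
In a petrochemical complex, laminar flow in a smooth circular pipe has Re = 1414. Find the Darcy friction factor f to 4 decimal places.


f = 64 / Re
f = 64 / 1414
f = 0.0453


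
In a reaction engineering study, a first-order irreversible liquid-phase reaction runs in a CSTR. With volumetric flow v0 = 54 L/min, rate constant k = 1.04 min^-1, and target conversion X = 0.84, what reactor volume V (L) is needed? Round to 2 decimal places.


V = v0 * X / (k * (1 - X))
V = 54 * 0.84 / (1.04 * (1 - 0.84))
V = 45.36 / (1.04 * 0.16)
V = 45.36 / 0.1664
V = 272.60 L


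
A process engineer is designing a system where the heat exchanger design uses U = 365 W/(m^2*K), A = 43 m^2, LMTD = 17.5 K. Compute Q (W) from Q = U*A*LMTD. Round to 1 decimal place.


Q = U * A * LMTD
Q = 365 * 43 * 17.5
Q = 274662.5 W


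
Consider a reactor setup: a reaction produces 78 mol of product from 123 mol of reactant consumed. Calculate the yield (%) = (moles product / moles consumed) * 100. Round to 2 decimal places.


Yield = (moles product / moles consumed) * 100%
Yield = (78 / 123) * 100
Yield = 0.6341 * 100
Yield = 63.41%


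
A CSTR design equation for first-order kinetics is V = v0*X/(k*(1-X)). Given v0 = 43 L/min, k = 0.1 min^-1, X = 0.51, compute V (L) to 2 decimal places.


V = v0 * X / (k * (1 - X))
V = 43 * 0.51 / (0.1 * (1 - 0.51))
V = 21.93 / (0.1 * 0.49)
V = 21.93 / 0.049
V = 447.55 L


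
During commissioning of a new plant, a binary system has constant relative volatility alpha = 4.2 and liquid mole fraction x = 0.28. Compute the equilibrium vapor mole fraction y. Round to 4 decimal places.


y = alpha*x / (1 + (alpha-1)*x)
y = 4.2*0.28 / (1 + (4.2-1)*0.28)
y = 1.176 / (1 + 0.896)
y = 1.176 / 1.896
y = 0.6203


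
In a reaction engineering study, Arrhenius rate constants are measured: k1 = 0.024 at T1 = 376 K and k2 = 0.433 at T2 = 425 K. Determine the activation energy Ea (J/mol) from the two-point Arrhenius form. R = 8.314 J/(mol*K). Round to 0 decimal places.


Ea = R * ln(k2/k1) / (1/T1 - 1/T2)
ln(k2/k1) = ln(0.433/0.024) = 2.8926839
1/T1 - 1/T2 = 1/376 - 1/425 = 0.000306633292
Ea = 8.314 * 2.8926839 / 0.000306633292
Ea = 78432 J/mol


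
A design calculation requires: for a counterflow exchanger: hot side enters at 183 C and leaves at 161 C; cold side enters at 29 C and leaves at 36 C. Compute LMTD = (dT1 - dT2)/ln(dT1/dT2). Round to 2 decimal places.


dT1 = Th_in - Tc_out = 183 - 36 = 147
dT2 = Th_out - Tc_in = 161 - 29 = 132
LMTD = (dT1 - dT2) / ln(dT1/dT2)
LMTD = (147 - 132) / ln(147/132)
LMTD = 139.37 K


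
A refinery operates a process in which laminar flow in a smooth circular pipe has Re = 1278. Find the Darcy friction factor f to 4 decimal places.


f = 64 / Re
f = 64 / 1278
f = 0.0501


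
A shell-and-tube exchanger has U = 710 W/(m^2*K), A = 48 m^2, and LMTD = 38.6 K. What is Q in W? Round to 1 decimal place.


Q = U * A * LMTD
Q = 710 * 48 * 38.6
Q = 1315488.0 W


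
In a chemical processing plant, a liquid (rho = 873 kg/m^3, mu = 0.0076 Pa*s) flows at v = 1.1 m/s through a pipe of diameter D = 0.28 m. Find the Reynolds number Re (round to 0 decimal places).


Re = rho * v * D / mu
Re = 873 * 1.1 * 0.28 / 0.0076
Re = 268.884 / 0.0076
Re = 35379


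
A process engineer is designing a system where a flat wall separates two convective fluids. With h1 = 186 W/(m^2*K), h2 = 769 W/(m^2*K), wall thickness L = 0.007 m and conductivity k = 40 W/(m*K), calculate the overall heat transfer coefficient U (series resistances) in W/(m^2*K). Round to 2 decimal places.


1/U = 1/h1 + L/k + 1/h2
1/U = 1/186 + 0.007/40 + 1/769
1/U = 0.0053763441 + 0.000175 + 0.0013003901
1/U = 0.0068517342
U = 145.95 W/(m^2*K)


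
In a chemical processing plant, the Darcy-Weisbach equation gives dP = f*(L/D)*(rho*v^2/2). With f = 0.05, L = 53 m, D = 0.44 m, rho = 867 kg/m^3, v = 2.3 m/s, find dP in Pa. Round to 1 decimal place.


dP = f * (L/D) * (rho*v^2/2)
dP = 0.05 * (53/0.44) * (867*2.3^2/2)
L/D = 120.45454545
rho*v^2/2 = 867*5.29/2 = 2293.215
dP = 0.05 * 120.45454545 * 2293.215
dP = 13811.4 Pa


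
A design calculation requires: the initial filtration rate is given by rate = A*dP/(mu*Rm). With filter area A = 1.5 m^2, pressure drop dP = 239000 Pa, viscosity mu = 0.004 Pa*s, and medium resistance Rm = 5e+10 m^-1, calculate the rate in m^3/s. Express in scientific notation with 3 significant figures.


rate = A * dP / (mu * Rm)
rate = 1.5 * 239000 / (0.004 * 5e+10)
rate = 358500.0 / 2.000e+08
rate = 1.79e-03 m^3/s


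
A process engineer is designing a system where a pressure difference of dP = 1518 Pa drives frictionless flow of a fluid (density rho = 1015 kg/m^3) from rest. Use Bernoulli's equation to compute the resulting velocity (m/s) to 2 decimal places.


v = sqrt(2*dP/rho)
v = sqrt(2*1518/1015)
v = sqrt(2.991133)
v = 1.73 m/s


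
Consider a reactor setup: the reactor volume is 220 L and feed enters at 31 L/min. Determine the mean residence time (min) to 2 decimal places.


tau = V / v0
tau = 220 / 31
tau = 7.10 min


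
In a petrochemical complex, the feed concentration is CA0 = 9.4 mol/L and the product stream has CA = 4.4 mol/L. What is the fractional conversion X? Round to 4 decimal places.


X = (CA0 - CA) / CA0
X = (9.4 - 4.4) / 9.4
X = 5.0 / 9.4
X = 0.5319


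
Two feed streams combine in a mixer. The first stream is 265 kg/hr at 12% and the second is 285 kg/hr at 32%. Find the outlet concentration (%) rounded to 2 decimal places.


Mass balance on solute: F1*x1 + F2*x2 = F3*x3
F3 = F1 + F2 = 265 + 285 = 550 kg/hr
x3 = (F1*x1 + F2*x2)/F3
x3 = (265*0.12 + 285*0.32) / 550
x3 = 22.36%


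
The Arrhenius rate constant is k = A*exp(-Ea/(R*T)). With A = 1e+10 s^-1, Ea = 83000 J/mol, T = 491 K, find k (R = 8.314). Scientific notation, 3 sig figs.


k = A * exp(-Ea/(R*T))
k = 1e+10 * exp(-83000 / (8.314 * 491))
k = 1e+10 * exp(-20.332303)
k = 1.48e+01


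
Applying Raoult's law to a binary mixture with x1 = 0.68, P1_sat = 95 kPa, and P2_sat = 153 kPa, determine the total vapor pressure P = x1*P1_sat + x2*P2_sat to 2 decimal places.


P = x1*P1_sat + x2*P2_sat
x2 = 1 - x1 = 1 - 0.68 = 0.32
P = 0.68*95 + 0.32*153
P = 64.6 + 48.96
P = 113.56 kPa


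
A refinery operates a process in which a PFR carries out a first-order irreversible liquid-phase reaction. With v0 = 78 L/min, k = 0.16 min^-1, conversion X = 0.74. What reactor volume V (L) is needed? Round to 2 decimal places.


V = (v0/k) * ln(1/(1-X))
V = (78/0.16) * ln(1/(1-0.74))
V = 487.5 * ln(3.846154)
V = 487.5 * 1.347074
V = 656.70 L


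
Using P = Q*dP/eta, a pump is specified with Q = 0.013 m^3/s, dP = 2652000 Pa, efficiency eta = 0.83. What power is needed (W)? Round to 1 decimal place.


P = Q * dP / eta
P = 0.013 * 2652000 / 0.83
P = 34476.0 / 0.83
P = 41537.3 W


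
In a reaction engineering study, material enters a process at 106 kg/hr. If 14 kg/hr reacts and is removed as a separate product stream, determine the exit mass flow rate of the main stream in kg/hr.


Steady-state mass balance on the main outlet: F_out = F_in - F_removed
F_out = 106 - 14
F_out = 92 kg/hr


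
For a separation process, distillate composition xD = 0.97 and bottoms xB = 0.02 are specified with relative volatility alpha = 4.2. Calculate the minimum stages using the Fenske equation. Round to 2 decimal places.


N_min = ln((xD*(1-xB))/(xB*(1-xD))) / ln(alpha)
Numerator inside ln: 0.9506 / 0.0006 = 1584.333333
ln(1584.333333) = 7.367919
ln(alpha) = ln(4.2) = 1.435085
N_min = 7.367919 / 1.435085 = 5.13


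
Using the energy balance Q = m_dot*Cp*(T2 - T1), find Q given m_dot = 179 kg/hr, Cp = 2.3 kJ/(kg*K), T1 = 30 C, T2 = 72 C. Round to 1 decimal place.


Q = m_dot * Cp * (T2 - T1)
Q = 179 * 2.3 * (72 - 30)
Q = 179 * 2.3 * 42
Q = 17291.4 kJ/hr


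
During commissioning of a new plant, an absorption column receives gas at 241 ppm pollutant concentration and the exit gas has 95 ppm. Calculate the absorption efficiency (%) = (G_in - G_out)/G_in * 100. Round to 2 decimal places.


Efficiency = (G_in - G_out) / G_in * 100%
Efficiency = (241 - 95) / 241 * 100
Efficiency = 146 / 241 * 100
Efficiency = 60.58%


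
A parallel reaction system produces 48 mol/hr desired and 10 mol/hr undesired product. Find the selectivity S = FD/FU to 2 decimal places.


S = desired product rate / undesired product rate
S = 48 / 10
S = 4.80


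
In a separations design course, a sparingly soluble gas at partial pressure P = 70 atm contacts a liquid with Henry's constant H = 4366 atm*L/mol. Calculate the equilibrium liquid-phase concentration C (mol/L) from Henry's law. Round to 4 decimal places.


C = P / H
C = 70 / 4366
C = 0.0160 mol/L


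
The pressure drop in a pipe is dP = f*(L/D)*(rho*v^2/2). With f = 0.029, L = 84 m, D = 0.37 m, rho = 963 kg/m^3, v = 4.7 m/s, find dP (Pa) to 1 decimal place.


dP = f * (L/D) * (rho*v^2/2)
dP = 0.029 * (84/0.37) * (963*4.7^2/2)
L/D = 227.02702703
rho*v^2/2 = 963*22.09/2 = 10636.335
dP = 0.029 * 227.02702703 * 10636.335
dP = 70027.3 Pa


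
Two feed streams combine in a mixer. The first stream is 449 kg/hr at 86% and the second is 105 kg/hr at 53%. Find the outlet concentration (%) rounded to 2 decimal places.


Mass balance on solute: F1*x1 + F2*x2 = F3*x3
F3 = F1 + F2 = 449 + 105 = 554 kg/hr
x3 = (F1*x1 + F2*x2)/F3
x3 = (449*0.86 + 105*0.53) / 554
x3 = 79.75%


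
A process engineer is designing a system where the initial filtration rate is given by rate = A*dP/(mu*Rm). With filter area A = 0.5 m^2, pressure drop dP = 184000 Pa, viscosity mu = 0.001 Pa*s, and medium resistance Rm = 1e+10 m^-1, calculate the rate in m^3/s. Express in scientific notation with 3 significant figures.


rate = A * dP / (mu * Rm)
rate = 0.5 * 184000 / (0.001 * 1e+10)
rate = 92000.0 / 1.000e+07
rate = 9.20e-03 m^3/s


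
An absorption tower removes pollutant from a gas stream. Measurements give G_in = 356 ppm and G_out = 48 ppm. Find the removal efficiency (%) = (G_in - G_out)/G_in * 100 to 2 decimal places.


Efficiency = (G_in - G_out) / G_in * 100%
Efficiency = (356 - 48) / 356 * 100
Efficiency = 308 / 356 * 100
Efficiency = 86.52%


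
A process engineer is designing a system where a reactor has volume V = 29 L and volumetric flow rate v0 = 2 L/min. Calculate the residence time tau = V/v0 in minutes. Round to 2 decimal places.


tau = V / v0
tau = 29 / 2
tau = 14.50 min


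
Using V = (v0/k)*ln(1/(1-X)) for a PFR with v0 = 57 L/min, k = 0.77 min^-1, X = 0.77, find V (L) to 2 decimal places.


V = (v0/k) * ln(1/(1-X))
V = (57/0.77) * ln(1/(1-0.77))
V = 74.025974 * ln(4.347826)
V = 74.025974 * 1.469676
V = 108.79 L


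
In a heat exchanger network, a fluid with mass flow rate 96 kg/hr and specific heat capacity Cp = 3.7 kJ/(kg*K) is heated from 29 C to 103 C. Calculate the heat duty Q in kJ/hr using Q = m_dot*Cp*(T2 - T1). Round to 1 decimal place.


Q = m_dot * Cp * (T2 - T1)
Q = 96 * 3.7 * (103 - 29)
Q = 96 * 3.7 * 74
Q = 26284.8 kJ/hr


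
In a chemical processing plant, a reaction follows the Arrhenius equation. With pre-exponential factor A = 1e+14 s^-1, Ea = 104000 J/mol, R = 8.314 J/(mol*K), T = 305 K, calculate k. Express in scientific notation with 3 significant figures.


k = A * exp(-Ea/(R*T))
k = 1e+14 * exp(-104000 / (8.314 * 305))
k = 1e+14 * exp(-41.013183)
k = 1.54e-04


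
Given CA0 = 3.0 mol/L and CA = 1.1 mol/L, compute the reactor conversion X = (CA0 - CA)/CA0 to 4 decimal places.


X = (CA0 - CA) / CA0
X = (3.0 - 1.1) / 3.0
X = 1.9 / 3.0
X = 0.6333


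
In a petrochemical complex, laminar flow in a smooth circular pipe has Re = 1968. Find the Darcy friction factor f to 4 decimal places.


f = 64 / Re
f = 64 / 1968
f = 0.0325


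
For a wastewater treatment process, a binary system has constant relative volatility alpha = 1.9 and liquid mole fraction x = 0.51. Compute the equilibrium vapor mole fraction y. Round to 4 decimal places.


y = alpha*x / (1 + (alpha-1)*x)
y = 1.9*0.51 / (1 + (1.9-1)*0.51)
y = 0.969 / (1 + 0.459)
y = 0.969 / 1.459
y = 0.6642


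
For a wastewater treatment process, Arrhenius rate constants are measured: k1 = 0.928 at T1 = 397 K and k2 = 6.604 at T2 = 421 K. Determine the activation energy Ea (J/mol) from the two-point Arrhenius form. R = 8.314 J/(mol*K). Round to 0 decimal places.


Ea = R * ln(k2/k1) / (1/T1 - 1/T2)
ln(k2/k1) = ln(6.604/0.928) = 1.9623991
1/T1 - 1/T2 = 1/397 - 1/421 = 0.000143594776
Ea = 8.314 * 1.9623991 / 0.000143594776
Ea = 113621 J/mol


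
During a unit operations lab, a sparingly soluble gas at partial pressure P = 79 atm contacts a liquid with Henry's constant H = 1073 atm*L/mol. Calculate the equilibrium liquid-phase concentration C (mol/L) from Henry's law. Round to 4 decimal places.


C = P / H
C = 79 / 1073
C = 0.0736 mol/L


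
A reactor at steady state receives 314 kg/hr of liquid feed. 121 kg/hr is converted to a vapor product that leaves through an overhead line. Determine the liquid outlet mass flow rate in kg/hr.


Steady-state mass balance on the main outlet: F_out = F_in - F_removed
F_out = 314 - 121
F_out = 193 kg/hr


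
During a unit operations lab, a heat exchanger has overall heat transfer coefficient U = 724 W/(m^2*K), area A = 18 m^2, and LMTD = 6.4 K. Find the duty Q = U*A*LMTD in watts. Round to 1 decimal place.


Q = U * A * LMTD
Q = 724 * 18 * 6.4
Q = 83404.8 W


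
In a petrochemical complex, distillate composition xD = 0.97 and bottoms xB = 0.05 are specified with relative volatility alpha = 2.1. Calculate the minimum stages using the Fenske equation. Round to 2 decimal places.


N_min = ln((xD*(1-xB))/(xB*(1-xD))) / ln(alpha)
Numerator inside ln: 0.9215 / 0.0015 = 614.333333
ln(614.333333) = 6.420538
ln(alpha) = ln(2.1) = 0.741937
N_min = 6.420538 / 0.741937 = 8.65


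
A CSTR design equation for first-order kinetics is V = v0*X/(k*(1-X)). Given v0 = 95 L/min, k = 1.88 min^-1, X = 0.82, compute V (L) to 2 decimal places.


V = v0 * X / (k * (1 - X))
V = 95 * 0.82 / (1.88 * (1 - 0.82))
V = 77.9 / (1.88 * 0.18)
V = 77.9 / 0.3384
V = 230.20 L


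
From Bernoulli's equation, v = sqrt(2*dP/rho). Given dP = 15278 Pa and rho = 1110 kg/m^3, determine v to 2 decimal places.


v = sqrt(2*dP/rho)
v = sqrt(2*15278/1110)
v = sqrt(27.527928)
v = 5.25 m/s


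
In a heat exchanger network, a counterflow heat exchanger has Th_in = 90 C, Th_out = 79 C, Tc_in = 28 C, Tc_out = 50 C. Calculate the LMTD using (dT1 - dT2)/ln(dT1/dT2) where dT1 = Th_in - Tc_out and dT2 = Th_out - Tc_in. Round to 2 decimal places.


dT1 = Th_in - Tc_out = 90 - 50 = 40
dT2 = Th_out - Tc_in = 79 - 28 = 51
LMTD = (dT1 - dT2) / ln(dT1/dT2)
LMTD = (40 - 51) / ln(40/51)
LMTD = 45.28 K


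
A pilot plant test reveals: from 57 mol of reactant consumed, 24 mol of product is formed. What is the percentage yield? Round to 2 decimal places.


Yield = (moles product / moles consumed) * 100%
Yield = (24 / 57) * 100
Yield = 0.4211 * 100
Yield = 42.11%


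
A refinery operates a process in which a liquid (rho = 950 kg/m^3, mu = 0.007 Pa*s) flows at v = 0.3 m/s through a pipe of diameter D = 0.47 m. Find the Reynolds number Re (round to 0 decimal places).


Re = rho * v * D / mu
Re = 950 * 0.3 * 0.47 / 0.007
Re = 133.95 / 0.007
Re = 19136


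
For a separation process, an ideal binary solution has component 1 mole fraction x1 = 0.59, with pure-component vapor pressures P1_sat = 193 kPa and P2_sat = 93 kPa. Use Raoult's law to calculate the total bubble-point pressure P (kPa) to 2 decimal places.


P = x1*P1_sat + x2*P2_sat
x2 = 1 - x1 = 1 - 0.59 = 0.41
P = 0.59*193 + 0.41*93
P = 113.87 + 38.13
P = 152.00 kPa


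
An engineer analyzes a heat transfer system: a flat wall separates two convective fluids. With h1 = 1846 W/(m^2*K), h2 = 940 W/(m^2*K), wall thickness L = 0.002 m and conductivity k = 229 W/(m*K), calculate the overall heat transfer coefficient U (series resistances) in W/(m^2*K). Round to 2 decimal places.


1/U = 1/h1 + L/k + 1/h2
1/U = 1/1846 + 0.002/229 + 1/940
1/U = 0.0005417118 + 8.7336e-06 + 0.0010638298
1/U = 0.0016142752
U = 619.47 W/(m^2*K)


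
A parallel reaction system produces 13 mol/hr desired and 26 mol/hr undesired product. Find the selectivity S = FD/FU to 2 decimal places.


S = desired product rate / undesired product rate
S = 13 / 26
S = 0.50


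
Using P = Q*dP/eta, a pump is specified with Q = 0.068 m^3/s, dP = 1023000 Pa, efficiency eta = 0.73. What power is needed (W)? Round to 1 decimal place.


P = Q * dP / eta
P = 0.068 * 1023000 / 0.73
P = 69564.0 / 0.73
P = 95293.2 W


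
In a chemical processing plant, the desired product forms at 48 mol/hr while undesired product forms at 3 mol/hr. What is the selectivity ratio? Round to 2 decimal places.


S = desired product rate / undesired product rate
S = 48 / 3
S = 16.00


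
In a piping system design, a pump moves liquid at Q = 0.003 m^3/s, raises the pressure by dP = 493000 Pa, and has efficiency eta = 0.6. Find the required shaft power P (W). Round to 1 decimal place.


P = Q * dP / eta
P = 0.003 * 493000 / 0.6
P = 1479.0 / 0.6
P = 2465.0 W


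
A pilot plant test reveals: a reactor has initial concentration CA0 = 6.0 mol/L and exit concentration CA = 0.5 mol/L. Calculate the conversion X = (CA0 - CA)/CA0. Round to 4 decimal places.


X = (CA0 - CA) / CA0
X = (6.0 - 0.5) / 6.0
X = 5.5 / 6.0
X = 0.9167


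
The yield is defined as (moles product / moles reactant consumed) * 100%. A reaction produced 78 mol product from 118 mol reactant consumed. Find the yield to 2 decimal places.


Yield = (moles product / moles consumed) * 100%
Yield = (78 / 118) * 100
Yield = 0.661 * 100
Yield = 66.10%


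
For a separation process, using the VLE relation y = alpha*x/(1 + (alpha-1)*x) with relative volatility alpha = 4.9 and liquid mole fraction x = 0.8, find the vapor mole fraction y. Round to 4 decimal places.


y = alpha*x / (1 + (alpha-1)*x)
y = 4.9*0.8 / (1 + (4.9-1)*0.8)
y = 3.92 / (1 + 3.12)
y = 3.92 / 4.12
y = 0.9515


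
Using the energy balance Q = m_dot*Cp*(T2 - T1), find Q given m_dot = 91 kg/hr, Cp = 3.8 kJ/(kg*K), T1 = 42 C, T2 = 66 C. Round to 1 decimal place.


Q = m_dot * Cp * (T2 - T1)
Q = 91 * 3.8 * (66 - 42)
Q = 91 * 3.8 * 24
Q = 8299.2 kJ/hr


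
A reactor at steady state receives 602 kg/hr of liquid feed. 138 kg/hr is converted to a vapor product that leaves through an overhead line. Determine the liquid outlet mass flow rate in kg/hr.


Steady-state mass balance on the main outlet: F_out = F_in - F_removed
F_out = 602 - 138
F_out = 464 kg/hr


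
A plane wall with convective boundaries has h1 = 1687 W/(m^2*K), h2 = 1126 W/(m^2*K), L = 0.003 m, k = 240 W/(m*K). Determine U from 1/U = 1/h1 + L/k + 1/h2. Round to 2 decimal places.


1/U = 1/h1 + L/k + 1/h2
1/U = 1/1687 + 0.003/240 + 1/1126
1/U = 0.0005927682 + 1.25e-05 + 0.0008880995
1/U = 0.0014933677
U = 669.63 W/(m^2*K)


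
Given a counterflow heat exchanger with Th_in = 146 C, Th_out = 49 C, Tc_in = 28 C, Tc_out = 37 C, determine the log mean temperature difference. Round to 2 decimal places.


dT1 = Th_in - Tc_out = 146 - 37 = 109
dT2 = Th_out - Tc_in = 49 - 28 = 21
LMTD = (dT1 - dT2) / ln(dT1/dT2)
LMTD = (109 - 21) / ln(109/21)
LMTD = 53.44 K


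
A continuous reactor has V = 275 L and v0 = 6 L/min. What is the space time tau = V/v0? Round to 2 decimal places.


tau = V / v0
tau = 275 / 6
tau = 45.83 min


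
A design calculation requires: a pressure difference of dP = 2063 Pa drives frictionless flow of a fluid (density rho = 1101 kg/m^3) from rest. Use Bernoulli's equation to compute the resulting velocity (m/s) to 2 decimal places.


v = sqrt(2*dP/rho)
v = sqrt(2*2063/1101)
v = sqrt(3.747502)
v = 1.94 m/s


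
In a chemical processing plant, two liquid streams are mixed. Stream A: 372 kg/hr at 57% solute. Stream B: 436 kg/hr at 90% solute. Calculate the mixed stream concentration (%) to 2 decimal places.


Mass balance on solute: F1*x1 + F2*x2 = F3*x3
F3 = F1 + F2 = 372 + 436 = 808 kg/hr
x3 = (F1*x1 + F2*x2)/F3
x3 = (372*0.57 + 436*0.9) / 808
x3 = 74.81%


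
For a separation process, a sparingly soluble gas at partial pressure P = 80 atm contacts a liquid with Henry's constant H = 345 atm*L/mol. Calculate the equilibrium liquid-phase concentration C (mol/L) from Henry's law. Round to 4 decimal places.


C = P / H
C = 80 / 345
C = 0.2319 mol/L


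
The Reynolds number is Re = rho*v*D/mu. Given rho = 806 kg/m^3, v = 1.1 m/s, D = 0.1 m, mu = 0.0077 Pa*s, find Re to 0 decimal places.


Re = rho * v * D / mu
Re = 806 * 1.1 * 0.1 / 0.0077
Re = 88.66 / 0.0077
Re = 11514


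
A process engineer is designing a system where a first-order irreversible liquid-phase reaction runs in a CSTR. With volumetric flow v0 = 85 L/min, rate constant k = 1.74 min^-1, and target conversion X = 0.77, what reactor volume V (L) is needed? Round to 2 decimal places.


V = v0 * X / (k * (1 - X))
V = 85 * 0.77 / (1.74 * (1 - 0.77))
V = 65.45 / (1.74 * 0.23)
V = 65.45 / 0.4002
V = 163.54 L


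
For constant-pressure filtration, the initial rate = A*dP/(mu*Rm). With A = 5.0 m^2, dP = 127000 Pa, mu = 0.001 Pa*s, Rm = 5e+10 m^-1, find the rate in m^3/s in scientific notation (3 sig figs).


rate = A * dP / (mu * Rm)
rate = 5.0 * 127000 / (0.001 * 5e+10)
rate = 635000.0 / 5.000e+07
rate = 1.27e-02 m^3/s


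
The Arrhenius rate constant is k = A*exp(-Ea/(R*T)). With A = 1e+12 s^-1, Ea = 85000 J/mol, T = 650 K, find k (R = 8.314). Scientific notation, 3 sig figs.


k = A * exp(-Ea/(R*T))
k = 1e+12 * exp(-85000 / (8.314 * 650))
k = 1e+12 * exp(-15.728799)
k = 1.48e+05


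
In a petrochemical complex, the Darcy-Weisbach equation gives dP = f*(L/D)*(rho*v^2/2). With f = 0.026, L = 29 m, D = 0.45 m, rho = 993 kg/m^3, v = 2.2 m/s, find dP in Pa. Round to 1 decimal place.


dP = f * (L/D) * (rho*v^2/2)
dP = 0.026 * (29/0.45) * (993*2.2^2/2)
L/D = 64.44444444
rho*v^2/2 = 993*4.84/2 = 2403.06
dP = 0.026 * 64.44444444 * 2403.06
dP = 4026.5 Pa


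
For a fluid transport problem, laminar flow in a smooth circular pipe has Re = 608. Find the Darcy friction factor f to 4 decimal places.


f = 64 / Re
f = 64 / 608
f = 0.1053
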